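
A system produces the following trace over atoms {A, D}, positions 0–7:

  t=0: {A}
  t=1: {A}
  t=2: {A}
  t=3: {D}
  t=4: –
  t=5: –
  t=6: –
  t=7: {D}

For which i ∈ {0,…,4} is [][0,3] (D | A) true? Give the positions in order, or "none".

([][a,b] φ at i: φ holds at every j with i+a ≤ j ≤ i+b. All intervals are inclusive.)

Evaluate at each i in [0,4]:
  i=0: ✓ (all of [0,3])
  i=1: ✗ (fails at j=4)
  i=2: ✗ (fails at j=4)
  i=3: ✗ (fails at j=4)
  i=4: ✗ (fails at j=4)

0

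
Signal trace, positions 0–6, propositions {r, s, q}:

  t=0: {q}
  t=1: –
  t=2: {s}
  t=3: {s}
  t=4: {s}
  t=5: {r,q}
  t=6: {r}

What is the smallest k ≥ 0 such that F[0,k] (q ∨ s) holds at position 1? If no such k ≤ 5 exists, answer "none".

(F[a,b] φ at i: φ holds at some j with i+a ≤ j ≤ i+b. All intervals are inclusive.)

Scan j = 1,2,… for (q ∨ s):
  j=1: fails
  j=2: holds
First hit at j=2, so smallest k = 2-1 = 1.

1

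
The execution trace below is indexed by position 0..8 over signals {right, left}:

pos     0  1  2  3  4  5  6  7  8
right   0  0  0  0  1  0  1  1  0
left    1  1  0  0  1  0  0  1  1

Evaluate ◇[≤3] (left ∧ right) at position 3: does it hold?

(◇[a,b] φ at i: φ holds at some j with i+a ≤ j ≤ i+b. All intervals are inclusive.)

Check (left ∧ right) at each j in [3,6]:
  j=3: false
  j=4: true
  j=5: false
  j=6: false
Found at j=4 → formula holds.

Yes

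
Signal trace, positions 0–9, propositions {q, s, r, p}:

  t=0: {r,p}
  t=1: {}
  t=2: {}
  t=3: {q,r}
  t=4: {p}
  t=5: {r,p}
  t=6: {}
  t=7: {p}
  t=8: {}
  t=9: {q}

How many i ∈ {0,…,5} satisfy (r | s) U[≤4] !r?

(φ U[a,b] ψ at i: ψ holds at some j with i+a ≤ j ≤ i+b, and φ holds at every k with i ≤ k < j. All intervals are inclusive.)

Evaluate at each i in [0,5]:
  i=0: ✓ (rhs at j=1; lhs holds on [0,0])
  i=1: ✓ (rhs at j=1)
  i=2: ✓ (rhs at j=2)
  i=3: ✓ (rhs at j=4; lhs holds on [3,3])
  i=4: ✓ (rhs at j=4)
  i=5: ✓ (rhs at j=6; lhs holds on [5,5])
Positions where it holds: {0, 1, 2, 3, 4, 5} → 6.

6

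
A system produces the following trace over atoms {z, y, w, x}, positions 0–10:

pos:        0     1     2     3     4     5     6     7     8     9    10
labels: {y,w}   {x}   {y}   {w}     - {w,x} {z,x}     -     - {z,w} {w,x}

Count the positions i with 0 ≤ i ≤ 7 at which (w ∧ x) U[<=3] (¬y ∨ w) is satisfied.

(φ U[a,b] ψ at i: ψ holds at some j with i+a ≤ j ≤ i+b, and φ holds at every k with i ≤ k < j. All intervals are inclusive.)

7

Evaluate at each i in [0,7]:
  i=0: ✓ (rhs at j=0)
  i=1: ✓ (rhs at j=1)
  i=2: ✗ (lhs fails at k=2 before rhs at j=3)
  i=3: ✓ (rhs at j=3)
  i=4: ✓ (rhs at j=4)
  i=5: ✓ (rhs at j=5)
  i=6: ✓ (rhs at j=6)
  i=7: ✓ (rhs at j=7)
Positions where it holds: {0, 1, 3, 4, 5, 6, 7} → 7.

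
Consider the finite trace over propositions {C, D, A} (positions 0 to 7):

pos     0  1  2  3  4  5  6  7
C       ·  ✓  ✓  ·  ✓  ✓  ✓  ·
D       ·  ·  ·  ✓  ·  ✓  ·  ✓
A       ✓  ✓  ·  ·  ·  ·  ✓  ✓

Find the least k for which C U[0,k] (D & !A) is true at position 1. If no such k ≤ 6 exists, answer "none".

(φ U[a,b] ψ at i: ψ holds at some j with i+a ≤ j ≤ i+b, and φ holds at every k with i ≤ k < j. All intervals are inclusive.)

2

Need earliest j ≥ 1 with (D & !A), and C at every k in [1,j-1].
  j=1: rhs fails.
  j=2: rhs fails.
  j=3: rhs holds; lhs holds on [1,2]. k = 2.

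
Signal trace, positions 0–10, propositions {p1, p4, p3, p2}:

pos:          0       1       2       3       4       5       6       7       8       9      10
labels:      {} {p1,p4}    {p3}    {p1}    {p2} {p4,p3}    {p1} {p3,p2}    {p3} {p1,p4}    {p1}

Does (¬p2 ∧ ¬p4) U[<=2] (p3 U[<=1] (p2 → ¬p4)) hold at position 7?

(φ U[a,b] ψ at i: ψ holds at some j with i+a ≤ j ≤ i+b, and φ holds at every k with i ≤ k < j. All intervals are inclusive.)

Holds

Need some j in [7,9] with (p3 U[<=1] (p2 → ¬p4)), and (¬p2 ∧ ¬p4) at every k in [7,j-1].
  j=7: (p3 U[<=1] (p2 → ¬p4)) holds; no prefix to check → satisfied.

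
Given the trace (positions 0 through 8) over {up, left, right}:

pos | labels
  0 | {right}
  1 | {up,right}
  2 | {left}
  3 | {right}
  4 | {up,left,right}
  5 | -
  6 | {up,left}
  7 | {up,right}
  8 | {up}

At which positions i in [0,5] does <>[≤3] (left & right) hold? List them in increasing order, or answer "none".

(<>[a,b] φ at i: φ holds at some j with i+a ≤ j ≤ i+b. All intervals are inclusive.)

1, 2, 3, 4

Evaluate at each i in [0,5]:
  i=0: ✗ (none in [0,3])
  i=1: ✓ (witness j=4)
  i=2: ✓ (witness j=4)
  i=3: ✓ (witness j=4)
  i=4: ✓ (witness j=4)
  i=5: ✗ (none in [5,8])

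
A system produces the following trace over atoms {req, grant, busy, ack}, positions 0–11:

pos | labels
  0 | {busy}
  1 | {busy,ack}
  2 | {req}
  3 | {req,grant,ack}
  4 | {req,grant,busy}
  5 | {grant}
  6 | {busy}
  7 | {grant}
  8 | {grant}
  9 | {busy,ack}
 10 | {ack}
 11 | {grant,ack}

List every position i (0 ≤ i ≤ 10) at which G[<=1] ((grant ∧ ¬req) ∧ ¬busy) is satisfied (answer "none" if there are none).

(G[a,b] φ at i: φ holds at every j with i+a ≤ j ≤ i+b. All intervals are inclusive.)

Evaluate at each i in [0,10]:
  i=0: ✗ (fails at j=0)
  i=1: ✗ (fails at j=1)
  i=2: ✗ (fails at j=2)
  i=3: ✗ (fails at j=3)
  i=4: ✗ (fails at j=4)
  i=5: ✗ (fails at j=6)
  i=6: ✗ (fails at j=6)
  i=7: ✓ (all of [7,8])
  i=8: ✗ (fails at j=9)
  i=9: ✗ (fails at j=9)
  i=10: ✗ (fails at j=10)

7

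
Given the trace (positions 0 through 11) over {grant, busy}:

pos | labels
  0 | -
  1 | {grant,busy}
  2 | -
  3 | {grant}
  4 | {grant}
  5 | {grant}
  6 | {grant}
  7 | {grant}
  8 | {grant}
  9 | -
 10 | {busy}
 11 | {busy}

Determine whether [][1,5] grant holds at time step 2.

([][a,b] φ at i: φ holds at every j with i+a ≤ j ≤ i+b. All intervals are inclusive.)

Check grant at every j in [3,7]:
  j=3: true
  j=4: true
  j=5: true
  j=6: true
  j=7: true
All positions satisfy it → formula holds.

Yes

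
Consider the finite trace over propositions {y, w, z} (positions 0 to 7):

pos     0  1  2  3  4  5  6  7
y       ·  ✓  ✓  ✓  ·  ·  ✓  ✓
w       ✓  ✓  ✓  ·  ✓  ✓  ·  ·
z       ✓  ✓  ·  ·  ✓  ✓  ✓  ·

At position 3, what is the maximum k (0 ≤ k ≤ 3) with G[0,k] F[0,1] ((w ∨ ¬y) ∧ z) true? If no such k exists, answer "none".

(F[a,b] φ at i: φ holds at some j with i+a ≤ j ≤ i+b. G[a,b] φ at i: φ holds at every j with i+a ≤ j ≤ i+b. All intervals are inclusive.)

2

F[0,1] ((w ∨ ¬y) ∧ z) must hold from j=3 onward; find where it first fails.
  j=3: holds
  j=4: holds
  j=5: holds
  j=6: fails
Holds on [3,5], so largest k = 2.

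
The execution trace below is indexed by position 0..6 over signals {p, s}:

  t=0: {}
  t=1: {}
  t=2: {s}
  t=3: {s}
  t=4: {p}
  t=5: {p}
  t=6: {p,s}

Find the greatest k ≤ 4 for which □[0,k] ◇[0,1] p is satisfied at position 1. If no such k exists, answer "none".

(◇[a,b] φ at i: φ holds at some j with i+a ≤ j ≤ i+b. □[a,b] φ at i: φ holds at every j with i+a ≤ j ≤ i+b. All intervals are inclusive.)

◇[0,1] p must hold from j=1 onward; find where it first fails.
  j=1: fails → no k works.

none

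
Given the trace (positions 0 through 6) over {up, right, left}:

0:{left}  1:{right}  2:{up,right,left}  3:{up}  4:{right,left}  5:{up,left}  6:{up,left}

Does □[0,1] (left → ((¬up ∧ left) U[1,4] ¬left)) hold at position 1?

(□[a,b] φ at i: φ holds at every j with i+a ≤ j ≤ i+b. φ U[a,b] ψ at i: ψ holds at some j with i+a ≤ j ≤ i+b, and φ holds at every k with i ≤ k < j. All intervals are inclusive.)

Check (left → ((¬up ∧ left) U[1,4] ¬left)) at every j in [1,2]:
  j=1: antecedent false → ✓
  j=2: antecedent true; consequent fails → ✗
Fails at j=2 → formula fails.

No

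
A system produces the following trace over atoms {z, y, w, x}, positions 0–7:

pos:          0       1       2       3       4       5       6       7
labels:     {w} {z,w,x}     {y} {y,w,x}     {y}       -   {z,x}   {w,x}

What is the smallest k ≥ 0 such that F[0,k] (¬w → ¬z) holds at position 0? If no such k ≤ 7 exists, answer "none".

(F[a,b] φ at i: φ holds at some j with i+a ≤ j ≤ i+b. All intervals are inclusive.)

Scan j = 0,1,… for (¬w → ¬z):
  j=0: holds
First hit at j=0, so smallest k = 0-0 = 0.

0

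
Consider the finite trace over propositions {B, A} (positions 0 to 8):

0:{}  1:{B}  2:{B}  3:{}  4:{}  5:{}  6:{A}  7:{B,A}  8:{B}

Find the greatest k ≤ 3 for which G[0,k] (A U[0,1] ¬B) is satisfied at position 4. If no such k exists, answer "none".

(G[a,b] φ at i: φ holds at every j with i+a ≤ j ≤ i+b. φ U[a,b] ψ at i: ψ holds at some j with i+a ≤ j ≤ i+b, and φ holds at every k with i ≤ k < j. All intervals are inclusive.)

2

(A U[0,1] ¬B) must hold from j=4 onward; find where it first fails.
  j=4: holds
  j=5: holds
  j=6: holds
  j=7: fails
Holds on [4,6], so largest k = 2.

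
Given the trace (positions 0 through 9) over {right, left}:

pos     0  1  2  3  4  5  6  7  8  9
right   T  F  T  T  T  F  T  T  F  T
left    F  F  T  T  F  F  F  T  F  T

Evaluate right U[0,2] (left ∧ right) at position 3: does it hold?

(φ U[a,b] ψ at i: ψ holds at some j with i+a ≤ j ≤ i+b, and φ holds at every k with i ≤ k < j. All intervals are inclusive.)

Need some j in [3,5] with (left ∧ right), and right at every k in [3,j-1].
  j=3: (left ∧ right) holds; no prefix to check → satisfied.

Yes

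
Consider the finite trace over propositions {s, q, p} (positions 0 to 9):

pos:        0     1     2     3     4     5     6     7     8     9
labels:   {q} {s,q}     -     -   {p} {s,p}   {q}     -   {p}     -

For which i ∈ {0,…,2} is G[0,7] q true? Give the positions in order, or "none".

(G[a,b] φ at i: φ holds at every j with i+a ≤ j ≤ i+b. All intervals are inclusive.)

Evaluate at each i in [0,2]:
  i=0: ✗ (fails at j=2)
  i=1: ✗ (fails at j=2)
  i=2: ✗ (fails at j=2)

none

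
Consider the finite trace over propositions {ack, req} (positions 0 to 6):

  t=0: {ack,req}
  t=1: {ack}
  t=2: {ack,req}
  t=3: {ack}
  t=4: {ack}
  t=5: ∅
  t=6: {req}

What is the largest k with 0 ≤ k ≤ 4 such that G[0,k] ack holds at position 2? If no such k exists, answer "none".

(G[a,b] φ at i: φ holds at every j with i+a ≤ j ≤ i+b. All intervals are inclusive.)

2

ack must hold from j=2 onward; find where it first fails.
  j=2: holds
  j=3: holds
  j=4: holds
  j=5: fails
Holds on [2,4], so largest k = 2.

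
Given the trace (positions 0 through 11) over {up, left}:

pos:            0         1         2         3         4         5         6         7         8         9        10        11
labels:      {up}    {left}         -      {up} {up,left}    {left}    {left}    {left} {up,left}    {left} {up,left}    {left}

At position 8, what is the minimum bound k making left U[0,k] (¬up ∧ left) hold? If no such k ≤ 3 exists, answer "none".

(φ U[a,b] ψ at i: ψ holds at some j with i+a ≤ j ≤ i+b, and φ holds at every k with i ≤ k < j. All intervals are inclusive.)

1

Need earliest j ≥ 8 with (¬up ∧ left), and left at every k in [8,j-1].
  j=8: rhs fails.
  j=9: rhs holds; lhs holds on [8,8]. k = 1.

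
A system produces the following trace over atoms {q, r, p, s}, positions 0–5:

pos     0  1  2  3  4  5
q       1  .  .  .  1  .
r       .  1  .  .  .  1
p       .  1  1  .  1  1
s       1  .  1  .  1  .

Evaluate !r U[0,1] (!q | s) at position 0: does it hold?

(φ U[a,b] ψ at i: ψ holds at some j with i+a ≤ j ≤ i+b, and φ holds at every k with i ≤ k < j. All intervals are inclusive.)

Holds

Need some j in [0,1] with (!q | s), and !r at every k in [0,j-1].
  j=0: (!q | s) holds; no prefix to check → satisfied.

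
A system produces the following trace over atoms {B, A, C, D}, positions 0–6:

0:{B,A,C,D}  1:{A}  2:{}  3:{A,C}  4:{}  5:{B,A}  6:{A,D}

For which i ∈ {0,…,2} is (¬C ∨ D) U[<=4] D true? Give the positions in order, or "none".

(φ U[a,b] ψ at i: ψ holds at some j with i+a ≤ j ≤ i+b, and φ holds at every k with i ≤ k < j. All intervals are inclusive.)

Evaluate at each i in [0,2]:
  i=0: ✓ (rhs at j=0)
  i=1: ✗ (no rhs in [1,5])
  i=2: ✗ (lhs fails at k=3 before rhs at j=6)

0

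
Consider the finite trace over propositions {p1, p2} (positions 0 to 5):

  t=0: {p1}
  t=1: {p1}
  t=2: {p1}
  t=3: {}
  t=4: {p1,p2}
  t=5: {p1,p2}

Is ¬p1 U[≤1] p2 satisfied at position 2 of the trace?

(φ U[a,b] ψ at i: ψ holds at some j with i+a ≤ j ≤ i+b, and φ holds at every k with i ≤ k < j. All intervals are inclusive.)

No

Need some j in [2,3] with p2, and ¬p1 at every k in [2,j-1].
  j=2: p2 false.
  j=3: p2 false.
No j in the window works → until fails.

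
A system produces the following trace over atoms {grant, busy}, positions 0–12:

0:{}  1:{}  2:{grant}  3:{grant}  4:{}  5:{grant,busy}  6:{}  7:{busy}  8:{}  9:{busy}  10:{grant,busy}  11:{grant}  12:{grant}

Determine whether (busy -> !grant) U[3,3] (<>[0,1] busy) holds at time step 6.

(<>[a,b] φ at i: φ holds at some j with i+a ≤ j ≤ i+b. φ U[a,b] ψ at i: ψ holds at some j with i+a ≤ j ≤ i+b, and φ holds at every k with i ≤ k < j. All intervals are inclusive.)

Holds

Need some j in [9,9] with <>[0,1] busy, and (busy -> !grant) at every k in [6,j-1].
  j=9: <>[0,1] busy holds; (busy -> !grant) holds at every k in [6,8] → satisfied.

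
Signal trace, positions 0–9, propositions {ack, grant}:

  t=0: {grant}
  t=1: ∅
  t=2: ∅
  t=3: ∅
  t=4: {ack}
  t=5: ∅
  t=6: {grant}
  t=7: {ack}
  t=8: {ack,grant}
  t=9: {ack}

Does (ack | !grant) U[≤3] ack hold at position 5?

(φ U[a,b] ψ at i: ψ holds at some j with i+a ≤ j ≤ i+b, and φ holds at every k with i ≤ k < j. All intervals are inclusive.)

False

Need some j in [5,8] with ack, and (ack | !grant) at every k in [5,j-1].
  j=5: ack false.
  j=6: ack false.
  j=7: ack holds, but (ack | !grant) fails at k=6 → not this j.
  j=8: ack holds, but (ack | !grant) fails at k=6 → not this j.
No j in the window works → until fails.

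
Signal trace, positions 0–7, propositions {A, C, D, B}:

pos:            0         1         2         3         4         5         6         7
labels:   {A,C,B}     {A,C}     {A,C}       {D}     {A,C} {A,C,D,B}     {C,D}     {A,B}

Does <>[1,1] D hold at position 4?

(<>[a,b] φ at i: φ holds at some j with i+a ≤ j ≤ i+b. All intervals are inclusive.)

Check D at each j in [5,5]:
  j=5: true
Found at j=5 → formula holds.

True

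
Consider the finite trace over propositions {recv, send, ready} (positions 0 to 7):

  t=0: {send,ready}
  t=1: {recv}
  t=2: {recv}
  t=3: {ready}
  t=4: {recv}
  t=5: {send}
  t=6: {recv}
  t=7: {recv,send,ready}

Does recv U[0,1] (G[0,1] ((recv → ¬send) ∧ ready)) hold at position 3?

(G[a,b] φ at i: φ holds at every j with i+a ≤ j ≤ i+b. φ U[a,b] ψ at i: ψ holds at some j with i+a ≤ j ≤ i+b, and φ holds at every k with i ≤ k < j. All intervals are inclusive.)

Need some j in [3,4] with G[0,1] ((recv → ¬send) ∧ ready), and recv at every k in [3,j-1].
  j=3: G[0,1] ((recv → ¬send) ∧ ready) — fails at 4.
  j=4: G[0,1] ((recv → ¬send) ∧ ready) — fails at 4.
No j in the window works → until fails.

Does not hold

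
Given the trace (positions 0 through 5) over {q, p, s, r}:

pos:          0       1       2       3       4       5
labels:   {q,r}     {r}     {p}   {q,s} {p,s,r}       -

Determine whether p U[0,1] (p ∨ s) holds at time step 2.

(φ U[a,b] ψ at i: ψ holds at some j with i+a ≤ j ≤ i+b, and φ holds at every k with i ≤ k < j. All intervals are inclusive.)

Need some j in [2,3] with (p ∨ s), and p at every k in [2,j-1].
  j=2: (p ∨ s) holds; no prefix to check → satisfied.

True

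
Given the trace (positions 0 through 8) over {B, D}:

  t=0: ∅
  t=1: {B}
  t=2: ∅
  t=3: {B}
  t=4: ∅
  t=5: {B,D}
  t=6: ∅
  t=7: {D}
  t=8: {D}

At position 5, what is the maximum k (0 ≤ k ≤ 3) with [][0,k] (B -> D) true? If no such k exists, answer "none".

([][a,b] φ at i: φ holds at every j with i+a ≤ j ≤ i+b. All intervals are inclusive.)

3

(B -> D) must hold from j=5 onward; find where it first fails.
  j=5: holds
  j=6: holds
  j=7: holds
  j=8: holds
Holds through j=8; largest k = 3.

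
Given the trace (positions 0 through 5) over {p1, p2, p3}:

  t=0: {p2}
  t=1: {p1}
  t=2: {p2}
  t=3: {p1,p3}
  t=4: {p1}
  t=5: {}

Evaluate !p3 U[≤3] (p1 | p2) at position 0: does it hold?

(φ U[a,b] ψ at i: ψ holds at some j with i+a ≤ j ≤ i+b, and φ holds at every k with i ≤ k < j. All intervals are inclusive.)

Need some j in [0,3] with (p1 | p2), and !p3 at every k in [0,j-1].
  j=0: (p1 | p2) holds; no prefix to check → satisfied.

True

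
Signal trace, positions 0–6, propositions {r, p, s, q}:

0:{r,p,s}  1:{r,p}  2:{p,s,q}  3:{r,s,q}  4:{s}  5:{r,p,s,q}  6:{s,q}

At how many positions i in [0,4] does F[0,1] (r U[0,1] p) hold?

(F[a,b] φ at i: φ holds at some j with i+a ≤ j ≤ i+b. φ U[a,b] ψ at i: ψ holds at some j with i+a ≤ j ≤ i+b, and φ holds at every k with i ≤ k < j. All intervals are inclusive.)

Evaluate at each i in [0,4]:
  i=0: ✓ (witness j=0)
  i=1: ✓ (witness j=1)
  i=2: ✓ (witness j=2)
  i=3: ✗ (none in [3,4])
  i=4: ✓ (witness j=5)
Positions where it holds: {0, 1, 2, 4} → 4.

4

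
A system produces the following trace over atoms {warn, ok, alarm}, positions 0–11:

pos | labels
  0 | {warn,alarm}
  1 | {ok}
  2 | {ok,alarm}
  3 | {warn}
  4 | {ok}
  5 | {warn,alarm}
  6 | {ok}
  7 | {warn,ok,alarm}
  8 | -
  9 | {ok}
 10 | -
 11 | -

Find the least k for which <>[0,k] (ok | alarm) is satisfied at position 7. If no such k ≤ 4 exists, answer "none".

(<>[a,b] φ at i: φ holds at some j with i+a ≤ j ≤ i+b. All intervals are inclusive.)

0

Scan j = 7,8,… for (ok | alarm):
  j=7: holds
First hit at j=7, so smallest k = 7-7 = 0.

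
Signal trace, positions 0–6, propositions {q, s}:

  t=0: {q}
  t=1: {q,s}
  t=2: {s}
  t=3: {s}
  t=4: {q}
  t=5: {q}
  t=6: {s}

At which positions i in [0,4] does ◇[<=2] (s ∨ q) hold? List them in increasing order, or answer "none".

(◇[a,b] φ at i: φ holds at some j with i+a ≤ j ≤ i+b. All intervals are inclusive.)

Evaluate at each i in [0,4]:
  i=0: ✓ (witness j=0)
  i=1: ✓ (witness j=1)
  i=2: ✓ (witness j=2)
  i=3: ✓ (witness j=3)
  i=4: ✓ (witness j=4)

0, 1, 2, 3, 4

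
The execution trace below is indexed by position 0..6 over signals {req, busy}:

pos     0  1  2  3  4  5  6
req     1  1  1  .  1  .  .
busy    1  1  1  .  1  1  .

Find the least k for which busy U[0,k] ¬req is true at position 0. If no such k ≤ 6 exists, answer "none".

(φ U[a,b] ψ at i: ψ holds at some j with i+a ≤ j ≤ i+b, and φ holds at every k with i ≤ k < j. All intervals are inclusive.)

3

Need earliest j ≥ 0 with ¬req, and busy at every k in [0,j-1].
  j=0: rhs fails.
  j=1: rhs fails.
  j=2: rhs fails.
  j=3: rhs holds; lhs holds on [0,2]. k = 3.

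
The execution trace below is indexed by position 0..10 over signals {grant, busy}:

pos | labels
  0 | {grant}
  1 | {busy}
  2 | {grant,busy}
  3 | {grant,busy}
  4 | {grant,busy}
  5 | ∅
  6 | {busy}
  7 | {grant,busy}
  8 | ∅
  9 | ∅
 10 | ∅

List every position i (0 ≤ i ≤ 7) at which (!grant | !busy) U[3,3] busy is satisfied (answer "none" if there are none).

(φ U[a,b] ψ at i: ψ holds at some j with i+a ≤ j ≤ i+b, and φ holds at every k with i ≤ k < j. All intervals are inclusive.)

none

Evaluate at each i in [0,7]:
  i=0: ✗ (lhs fails at k=2 before rhs at j=3)
  i=1: ✗ (lhs fails at k=2 before rhs at j=4)
  i=2: ✗ (no rhs in [5,5])
  i=3: ✗ (lhs fails at k=3 before rhs at j=6)
  i=4: ✗ (lhs fails at k=4 before rhs at j=7)
  i=5: ✗ (no rhs in [8,8])
  i=6: ✗ (no rhs in [9,9])
  i=7: ✗ (no rhs in [10,10])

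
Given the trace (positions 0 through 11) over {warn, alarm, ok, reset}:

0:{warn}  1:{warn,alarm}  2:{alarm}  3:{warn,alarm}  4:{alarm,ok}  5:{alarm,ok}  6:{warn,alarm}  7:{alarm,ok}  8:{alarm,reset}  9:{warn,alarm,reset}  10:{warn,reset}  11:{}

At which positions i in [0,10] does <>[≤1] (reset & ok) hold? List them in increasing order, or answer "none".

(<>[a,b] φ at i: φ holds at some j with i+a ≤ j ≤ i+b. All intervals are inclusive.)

none

Evaluate at each i in [0,10]:
  i=0: ✗ (none in [0,1])
  i=1: ✗ (none in [1,2])
  i=2: ✗ (none in [2,3])
  i=3: ✗ (none in [3,4])
  i=4: ✗ (none in [4,5])
  i=5: ✗ (none in [5,6])
  i=6: ✗ (none in [6,7])
  i=7: ✗ (none in [7,8])
  i=8: ✗ (none in [8,9])
  i=9: ✗ (none in [9,10])
  i=10: ✗ (none in [10,11])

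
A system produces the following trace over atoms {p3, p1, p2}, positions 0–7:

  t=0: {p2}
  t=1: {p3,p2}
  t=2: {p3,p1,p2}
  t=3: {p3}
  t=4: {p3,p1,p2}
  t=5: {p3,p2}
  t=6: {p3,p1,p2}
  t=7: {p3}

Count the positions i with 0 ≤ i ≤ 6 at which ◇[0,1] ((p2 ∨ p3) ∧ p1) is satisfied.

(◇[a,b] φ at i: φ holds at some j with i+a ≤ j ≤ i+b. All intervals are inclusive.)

6

Evaluate at each i in [0,6]:
  i=0: ✗ (none in [0,1])
  i=1: ✓ (witness j=2)
  i=2: ✓ (witness j=2)
  i=3: ✓ (witness j=4)
  i=4: ✓ (witness j=4)
  i=5: ✓ (witness j=6)
  i=6: ✓ (witness j=6)
Positions where it holds: {1, 2, 3, 4, 5, 6} → 6.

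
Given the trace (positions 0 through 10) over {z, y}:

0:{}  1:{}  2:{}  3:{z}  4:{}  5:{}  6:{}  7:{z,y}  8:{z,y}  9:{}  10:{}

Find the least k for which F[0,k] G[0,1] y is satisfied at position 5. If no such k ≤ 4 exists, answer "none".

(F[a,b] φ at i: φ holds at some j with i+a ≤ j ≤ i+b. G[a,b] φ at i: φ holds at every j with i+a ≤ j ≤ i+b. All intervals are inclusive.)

Scan j = 5,6,… for G[0,1] y:
  j=5: fails
  j=6: fails
  j=7: holds
First hit at j=7, so smallest k = 7-5 = 2.

2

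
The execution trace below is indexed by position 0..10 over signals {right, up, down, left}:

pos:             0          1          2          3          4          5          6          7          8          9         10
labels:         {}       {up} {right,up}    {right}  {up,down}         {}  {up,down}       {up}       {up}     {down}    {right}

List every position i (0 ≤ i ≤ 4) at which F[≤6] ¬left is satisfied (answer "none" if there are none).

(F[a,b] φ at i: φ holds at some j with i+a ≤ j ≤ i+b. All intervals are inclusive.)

Evaluate at each i in [0,4]:
  i=0: ✓ (witness j=0)
  i=1: ✓ (witness j=1)
  i=2: ✓ (witness j=2)
  i=3: ✓ (witness j=3)
  i=4: ✓ (witness j=4)

0, 1, 2, 3, 4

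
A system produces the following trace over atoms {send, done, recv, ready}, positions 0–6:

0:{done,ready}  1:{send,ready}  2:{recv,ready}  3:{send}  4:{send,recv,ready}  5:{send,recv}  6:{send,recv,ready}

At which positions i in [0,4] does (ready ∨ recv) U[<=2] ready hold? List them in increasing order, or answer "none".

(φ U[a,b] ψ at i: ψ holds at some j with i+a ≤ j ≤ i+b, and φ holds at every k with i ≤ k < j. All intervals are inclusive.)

Evaluate at each i in [0,4]:
  i=0: ✓ (rhs at j=0)
  i=1: ✓ (rhs at j=1)
  i=2: ✓ (rhs at j=2)
  i=3: ✗ (lhs fails at k=3 before rhs at j=4)
  i=4: ✓ (rhs at j=4)

0, 1, 2, 4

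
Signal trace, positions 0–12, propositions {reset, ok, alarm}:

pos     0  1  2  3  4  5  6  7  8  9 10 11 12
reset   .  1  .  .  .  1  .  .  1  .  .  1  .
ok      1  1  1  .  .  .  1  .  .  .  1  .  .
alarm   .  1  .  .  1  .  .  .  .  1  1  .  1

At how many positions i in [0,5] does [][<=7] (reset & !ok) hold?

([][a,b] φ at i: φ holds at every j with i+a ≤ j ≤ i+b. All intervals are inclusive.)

Evaluate at each i in [0,5]:
  i=0: ✗ (fails at j=0)
  i=1: ✗ (fails at j=1)
  i=2: ✗ (fails at j=2)
  i=3: ✗ (fails at j=3)
  i=4: ✗ (fails at j=4)
  i=5: ✗ (fails at j=6)
Positions where it holds: {} → 0.

0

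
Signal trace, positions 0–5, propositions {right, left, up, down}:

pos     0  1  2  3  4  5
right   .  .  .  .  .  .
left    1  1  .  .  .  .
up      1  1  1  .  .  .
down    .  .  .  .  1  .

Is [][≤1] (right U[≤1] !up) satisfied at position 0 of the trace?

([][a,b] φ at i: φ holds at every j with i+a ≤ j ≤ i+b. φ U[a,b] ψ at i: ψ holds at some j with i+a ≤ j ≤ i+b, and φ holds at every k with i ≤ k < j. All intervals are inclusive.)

Check (right U[≤1] !up) at every j in [0,1]:
  j=0: fails
  j=1: fails
Fails at j=0 → formula fails.

False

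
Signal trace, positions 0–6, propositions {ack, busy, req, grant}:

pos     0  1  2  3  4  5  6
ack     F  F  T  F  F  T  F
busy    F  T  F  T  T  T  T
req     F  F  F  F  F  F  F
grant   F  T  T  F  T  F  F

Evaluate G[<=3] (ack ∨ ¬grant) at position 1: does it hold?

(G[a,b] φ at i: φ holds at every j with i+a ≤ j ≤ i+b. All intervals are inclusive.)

Check (ack ∨ ¬grant) at every j in [1,4]:
  j=1: false
  j=2: true
  j=3: true
  j=4: false
Fails at j=1 → formula fails.

Does not hold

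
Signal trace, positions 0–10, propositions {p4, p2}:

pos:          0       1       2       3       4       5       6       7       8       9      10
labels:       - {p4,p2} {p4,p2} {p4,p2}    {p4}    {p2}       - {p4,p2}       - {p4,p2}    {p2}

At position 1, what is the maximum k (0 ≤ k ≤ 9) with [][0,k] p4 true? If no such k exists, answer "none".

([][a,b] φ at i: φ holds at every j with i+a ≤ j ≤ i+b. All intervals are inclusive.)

3

p4 must hold from j=1 onward; find where it first fails.
  j=1: holds
  j=2: holds
  j=3: holds
  j=4: holds
  j=5: fails
Holds on [1,4], so largest k = 3.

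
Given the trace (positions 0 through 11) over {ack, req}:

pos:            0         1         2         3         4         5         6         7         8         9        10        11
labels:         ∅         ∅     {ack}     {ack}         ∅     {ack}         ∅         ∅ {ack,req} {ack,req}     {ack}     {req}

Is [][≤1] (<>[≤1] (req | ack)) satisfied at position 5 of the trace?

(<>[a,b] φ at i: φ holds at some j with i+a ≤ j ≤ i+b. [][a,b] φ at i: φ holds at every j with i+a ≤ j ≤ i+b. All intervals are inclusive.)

Check <>[≤1] (req | ack) at every j in [5,6]:
  j=5: holds (witness at 5)
  j=6: fails (none in [6,7])
Fails at j=6 → formula fails.

Does not hold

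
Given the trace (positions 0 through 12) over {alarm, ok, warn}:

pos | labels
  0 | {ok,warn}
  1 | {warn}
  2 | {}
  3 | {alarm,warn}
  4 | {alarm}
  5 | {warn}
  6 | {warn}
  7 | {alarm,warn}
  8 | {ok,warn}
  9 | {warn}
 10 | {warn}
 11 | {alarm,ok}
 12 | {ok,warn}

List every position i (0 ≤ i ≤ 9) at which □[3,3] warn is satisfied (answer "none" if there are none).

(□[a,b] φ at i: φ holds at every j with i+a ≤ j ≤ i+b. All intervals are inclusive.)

0, 2, 3, 4, 5, 6, 7, 9

Evaluate at each i in [0,9]:
  i=0: ✓ (all of [3,3])
  i=1: ✗ (fails at j=4)
  i=2: ✓ (all of [5,5])
  i=3: ✓ (all of [6,6])
  i=4: ✓ (all of [7,7])
  i=5: ✓ (all of [8,8])
  i=6: ✓ (all of [9,9])
  i=7: ✓ (all of [10,10])
  i=8: ✗ (fails at j=11)
  i=9: ✓ (all of [12,12])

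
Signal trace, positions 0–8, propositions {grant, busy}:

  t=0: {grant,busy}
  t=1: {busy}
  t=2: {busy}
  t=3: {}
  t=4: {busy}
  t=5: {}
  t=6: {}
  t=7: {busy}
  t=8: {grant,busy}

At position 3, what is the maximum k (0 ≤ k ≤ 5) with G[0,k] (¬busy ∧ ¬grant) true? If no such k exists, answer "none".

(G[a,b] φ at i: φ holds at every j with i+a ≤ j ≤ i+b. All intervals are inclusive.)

0

(¬busy ∧ ¬grant) must hold from j=3 onward; find where it first fails.
  j=3: holds
  j=4: fails
Holds on [3,3], so largest k = 0.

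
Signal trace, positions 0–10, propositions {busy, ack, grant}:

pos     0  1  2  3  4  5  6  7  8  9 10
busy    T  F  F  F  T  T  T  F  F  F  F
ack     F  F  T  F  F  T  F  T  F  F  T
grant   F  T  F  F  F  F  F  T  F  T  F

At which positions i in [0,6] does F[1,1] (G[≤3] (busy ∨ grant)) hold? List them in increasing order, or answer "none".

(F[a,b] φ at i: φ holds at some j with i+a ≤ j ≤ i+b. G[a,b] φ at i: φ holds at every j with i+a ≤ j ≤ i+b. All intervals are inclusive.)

Evaluate at each i in [0,6]:
  i=0: ✗ (none in [1,1])
  i=1: ✗ (none in [2,2])
  i=2: ✗ (none in [3,3])
  i=3: ✓ (witness j=4)
  i=4: ✗ (none in [5,5])
  i=5: ✗ (none in [6,6])
  i=6: ✗ (none in [7,7])

3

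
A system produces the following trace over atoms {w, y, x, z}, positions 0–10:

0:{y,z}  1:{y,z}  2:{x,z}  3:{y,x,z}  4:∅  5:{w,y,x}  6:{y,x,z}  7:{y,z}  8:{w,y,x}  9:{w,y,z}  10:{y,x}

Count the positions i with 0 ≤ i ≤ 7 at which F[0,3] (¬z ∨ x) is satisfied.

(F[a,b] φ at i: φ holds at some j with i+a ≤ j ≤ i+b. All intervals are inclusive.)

8

Evaluate at each i in [0,7]:
  i=0: ✓ (witness j=2)
  i=1: ✓ (witness j=2)
  i=2: ✓ (witness j=2)
  i=3: ✓ (witness j=3)
  i=4: ✓ (witness j=4)
  i=5: ✓ (witness j=5)
  i=6: ✓ (witness j=6)
  i=7: ✓ (witness j=8)
Positions where it holds: {0, 1, 2, 3, 4, 5, 6, 7} → 8.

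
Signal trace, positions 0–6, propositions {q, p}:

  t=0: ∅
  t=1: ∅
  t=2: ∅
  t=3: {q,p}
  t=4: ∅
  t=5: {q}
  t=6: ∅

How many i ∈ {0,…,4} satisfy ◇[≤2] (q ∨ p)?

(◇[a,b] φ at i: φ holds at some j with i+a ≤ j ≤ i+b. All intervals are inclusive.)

Evaluate at each i in [0,4]:
  i=0: ✗ (none in [0,2])
  i=1: ✓ (witness j=3)
  i=2: ✓ (witness j=3)
  i=3: ✓ (witness j=3)
  i=4: ✓ (witness j=5)
Positions where it holds: {1, 2, 3, 4} → 4.

4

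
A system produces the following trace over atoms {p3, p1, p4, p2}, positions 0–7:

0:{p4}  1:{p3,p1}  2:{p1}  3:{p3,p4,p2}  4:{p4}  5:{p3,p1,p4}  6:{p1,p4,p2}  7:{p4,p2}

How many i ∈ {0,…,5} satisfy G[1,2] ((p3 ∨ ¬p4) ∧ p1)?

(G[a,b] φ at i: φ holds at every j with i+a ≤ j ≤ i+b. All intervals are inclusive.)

Evaluate at each i in [0,5]:
  i=0: ✓ (all of [1,2])
  i=1: ✗ (fails at j=3)
  i=2: ✗ (fails at j=3)
  i=3: ✗ (fails at j=4)
  i=4: ✗ (fails at j=6)
  i=5: ✗ (fails at j=6)
Positions where it holds: {0} → 1.

1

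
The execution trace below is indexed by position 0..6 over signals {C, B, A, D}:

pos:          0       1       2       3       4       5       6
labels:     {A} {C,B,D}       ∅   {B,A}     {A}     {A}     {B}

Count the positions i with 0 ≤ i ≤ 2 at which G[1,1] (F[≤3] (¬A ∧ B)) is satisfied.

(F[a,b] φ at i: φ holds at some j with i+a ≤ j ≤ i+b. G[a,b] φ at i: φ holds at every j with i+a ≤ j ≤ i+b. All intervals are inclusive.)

2

Evaluate at each i in [0,2]:
  i=0: ✓ (all of [1,1])
  i=1: ✗ (fails at j=2)
  i=2: ✓ (all of [3,3])
Positions where it holds: {0, 2} → 2.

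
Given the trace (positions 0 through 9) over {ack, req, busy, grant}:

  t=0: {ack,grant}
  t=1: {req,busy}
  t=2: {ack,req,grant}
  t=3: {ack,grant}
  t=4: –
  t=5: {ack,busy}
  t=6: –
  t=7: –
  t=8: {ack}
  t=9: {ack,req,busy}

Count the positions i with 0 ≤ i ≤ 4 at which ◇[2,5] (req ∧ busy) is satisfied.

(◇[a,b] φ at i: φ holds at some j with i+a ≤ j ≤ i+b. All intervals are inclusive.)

1

Evaluate at each i in [0,4]:
  i=0: ✗ (none in [2,5])
  i=1: ✗ (none in [3,6])
  i=2: ✗ (none in [4,7])
  i=3: ✗ (none in [5,8])
  i=4: ✓ (witness j=9)
Positions where it holds: {4} → 1.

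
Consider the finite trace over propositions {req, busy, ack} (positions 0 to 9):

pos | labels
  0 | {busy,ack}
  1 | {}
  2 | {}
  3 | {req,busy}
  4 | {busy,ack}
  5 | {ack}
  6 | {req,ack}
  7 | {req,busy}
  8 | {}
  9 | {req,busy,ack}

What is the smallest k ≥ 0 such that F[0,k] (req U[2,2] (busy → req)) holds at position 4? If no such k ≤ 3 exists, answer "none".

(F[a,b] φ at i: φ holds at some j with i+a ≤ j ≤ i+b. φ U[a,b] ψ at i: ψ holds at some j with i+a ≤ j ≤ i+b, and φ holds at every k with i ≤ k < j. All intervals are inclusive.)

2

Scan j = 4,5,… for (req U[2,2] (busy → req)):
  j=4: fails
  j=5: fails
  j=6: holds
First hit at j=6, so smallest k = 6-4 = 2.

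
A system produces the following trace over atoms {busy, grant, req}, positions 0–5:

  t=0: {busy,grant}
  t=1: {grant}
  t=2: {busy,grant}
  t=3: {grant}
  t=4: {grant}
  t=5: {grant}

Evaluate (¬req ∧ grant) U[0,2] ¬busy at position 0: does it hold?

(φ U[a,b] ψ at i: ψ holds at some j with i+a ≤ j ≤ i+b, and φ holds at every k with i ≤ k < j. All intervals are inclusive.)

Need some j in [0,2] with ¬busy, and (¬req ∧ grant) at every k in [0,j-1].
  j=0: ¬busy false.
  j=1: ¬busy holds; (¬req ∧ grant) holds at every k in [0,0] → satisfied.

True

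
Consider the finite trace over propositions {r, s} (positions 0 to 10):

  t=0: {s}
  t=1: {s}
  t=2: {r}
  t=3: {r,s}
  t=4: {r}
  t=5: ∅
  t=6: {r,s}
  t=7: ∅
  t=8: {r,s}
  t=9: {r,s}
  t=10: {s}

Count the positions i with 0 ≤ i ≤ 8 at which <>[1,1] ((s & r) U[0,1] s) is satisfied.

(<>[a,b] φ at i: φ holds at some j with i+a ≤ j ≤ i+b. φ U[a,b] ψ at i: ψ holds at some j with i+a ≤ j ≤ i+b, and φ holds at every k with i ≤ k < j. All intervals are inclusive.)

Evaluate at each i in [0,8]:
  i=0: ✓ (witness j=1)
  i=1: ✗ (none in [2,2])
  i=2: ✓ (witness j=3)
  i=3: ✗ (none in [4,4])
  i=4: ✗ (none in [5,5])
  i=5: ✓ (witness j=6)
  i=6: ✗ (none in [7,7])
  i=7: ✓ (witness j=8)
  i=8: ✓ (witness j=9)
Positions where it holds: {0, 2, 5, 7, 8} → 5.

5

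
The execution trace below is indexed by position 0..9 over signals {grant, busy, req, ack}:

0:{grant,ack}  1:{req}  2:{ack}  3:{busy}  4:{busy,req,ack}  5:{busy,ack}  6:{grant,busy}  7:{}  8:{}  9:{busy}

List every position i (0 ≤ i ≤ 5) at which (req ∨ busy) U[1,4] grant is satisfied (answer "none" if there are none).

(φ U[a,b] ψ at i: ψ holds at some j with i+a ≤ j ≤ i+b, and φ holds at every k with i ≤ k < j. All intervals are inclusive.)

3, 4, 5

Evaluate at each i in [0,5]:
  i=0: ✗ (no rhs in [1,4])
  i=1: ✗ (no rhs in [2,5])
  i=2: ✗ (lhs fails at k=2 before rhs at j=6)
  i=3: ✓ (rhs at j=6; lhs holds on [3,5])
  i=4: ✓ (rhs at j=6; lhs holds on [4,5])
  i=5: ✓ (rhs at j=6; lhs holds on [5,5])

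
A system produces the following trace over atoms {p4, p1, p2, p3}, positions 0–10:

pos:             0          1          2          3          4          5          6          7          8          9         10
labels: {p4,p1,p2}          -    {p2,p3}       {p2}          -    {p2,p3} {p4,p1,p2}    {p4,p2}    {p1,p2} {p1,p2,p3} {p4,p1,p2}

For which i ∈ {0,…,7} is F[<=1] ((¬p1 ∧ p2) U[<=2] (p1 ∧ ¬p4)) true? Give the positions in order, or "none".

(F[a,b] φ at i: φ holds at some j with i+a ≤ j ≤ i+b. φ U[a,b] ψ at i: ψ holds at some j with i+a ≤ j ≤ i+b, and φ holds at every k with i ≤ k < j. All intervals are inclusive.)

Evaluate at each i in [0,7]:
  i=0: ✗ (none in [0,1])
  i=1: ✗ (none in [1,2])
  i=2: ✗ (none in [2,3])
  i=3: ✗ (none in [3,4])
  i=4: ✗ (none in [4,5])
  i=5: ✗ (none in [5,6])
  i=6: ✓ (witness j=7)
  i=7: ✓ (witness j=7)

6, 7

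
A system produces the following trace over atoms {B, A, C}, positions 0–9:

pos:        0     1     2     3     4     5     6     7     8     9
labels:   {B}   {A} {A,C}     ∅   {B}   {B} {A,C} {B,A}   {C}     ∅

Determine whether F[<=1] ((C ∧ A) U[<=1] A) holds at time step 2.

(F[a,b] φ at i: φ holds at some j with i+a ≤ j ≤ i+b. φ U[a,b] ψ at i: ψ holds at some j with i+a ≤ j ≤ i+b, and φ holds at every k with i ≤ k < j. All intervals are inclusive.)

Check ((C ∧ A) U[<=1] A) at each j in [2,3]:
  j=2: holds
  j=3: fails
Found at j=2 → formula holds.

True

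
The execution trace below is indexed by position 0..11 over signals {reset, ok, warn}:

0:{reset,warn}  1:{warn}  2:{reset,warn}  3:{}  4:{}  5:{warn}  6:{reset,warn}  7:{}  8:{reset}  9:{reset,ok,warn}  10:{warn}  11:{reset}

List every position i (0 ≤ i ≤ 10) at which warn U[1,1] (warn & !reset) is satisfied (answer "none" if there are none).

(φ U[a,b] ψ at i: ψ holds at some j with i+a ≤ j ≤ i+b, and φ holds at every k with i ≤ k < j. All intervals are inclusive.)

0, 9

Evaluate at each i in [0,10]:
  i=0: ✓ (rhs at j=1; lhs holds on [0,0])
  i=1: ✗ (no rhs in [2,2])
  i=2: ✗ (no rhs in [3,3])
  i=3: ✗ (no rhs in [4,4])
  i=4: ✗ (lhs fails at k=4 before rhs at j=5)
  i=5: ✗ (no rhs in [6,6])
  i=6: ✗ (no rhs in [7,7])
  i=7: ✗ (no rhs in [8,8])
  i=8: ✗ (no rhs in [9,9])
  i=9: ✓ (rhs at j=10; lhs holds on [9,9])
  i=10: ✗ (no rhs in [11,11])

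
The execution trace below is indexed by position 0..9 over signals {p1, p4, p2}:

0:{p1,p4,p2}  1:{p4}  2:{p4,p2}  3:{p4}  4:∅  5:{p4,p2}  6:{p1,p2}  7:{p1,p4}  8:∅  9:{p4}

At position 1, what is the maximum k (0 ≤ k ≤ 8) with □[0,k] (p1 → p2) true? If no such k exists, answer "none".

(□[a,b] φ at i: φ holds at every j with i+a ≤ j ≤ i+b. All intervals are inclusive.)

5

(p1 → p2) must hold from j=1 onward; find where it first fails.
  j=1: holds
  j=2: holds
  j=3: holds
  j=4: holds
  j=5: holds
  j=6: holds
  j=7: fails
Holds on [1,6], so largest k = 5.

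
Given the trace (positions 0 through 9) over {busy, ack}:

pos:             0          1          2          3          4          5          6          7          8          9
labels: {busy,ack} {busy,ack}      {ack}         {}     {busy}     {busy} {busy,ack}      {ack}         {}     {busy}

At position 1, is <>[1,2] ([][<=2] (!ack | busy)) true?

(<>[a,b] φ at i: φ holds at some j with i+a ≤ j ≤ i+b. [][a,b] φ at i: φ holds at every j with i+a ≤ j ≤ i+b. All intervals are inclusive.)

Check [][<=2] (!ack | busy) at each j in [2,3]:
  j=2: fails at 2
  j=3: holds on [3,5]
Found at j=3 → formula holds.

True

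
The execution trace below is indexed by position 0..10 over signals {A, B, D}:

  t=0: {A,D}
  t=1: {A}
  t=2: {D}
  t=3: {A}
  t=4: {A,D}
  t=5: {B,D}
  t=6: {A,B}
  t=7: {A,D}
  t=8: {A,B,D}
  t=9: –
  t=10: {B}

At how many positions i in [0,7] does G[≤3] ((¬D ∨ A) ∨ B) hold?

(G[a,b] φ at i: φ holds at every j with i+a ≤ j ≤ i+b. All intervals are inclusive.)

5

Evaluate at each i in [0,7]:
  i=0: ✗ (fails at j=2)
  i=1: ✗ (fails at j=2)
  i=2: ✗ (fails at j=2)
  i=3: ✓ (all of [3,6])
  i=4: ✓ (all of [4,7])
  i=5: ✓ (all of [5,8])
  i=6: ✓ (all of [6,9])
  i=7: ✓ (all of [7,10])
Positions where it holds: {3, 4, 5, 6, 7} → 5.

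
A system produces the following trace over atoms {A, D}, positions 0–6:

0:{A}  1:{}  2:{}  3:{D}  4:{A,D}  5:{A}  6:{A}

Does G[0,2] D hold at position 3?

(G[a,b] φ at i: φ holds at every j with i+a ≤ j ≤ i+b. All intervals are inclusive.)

False

Check D at every j in [3,5]:
  j=3: true
  j=4: true
  j=5: false
Fails at j=5 → formula fails.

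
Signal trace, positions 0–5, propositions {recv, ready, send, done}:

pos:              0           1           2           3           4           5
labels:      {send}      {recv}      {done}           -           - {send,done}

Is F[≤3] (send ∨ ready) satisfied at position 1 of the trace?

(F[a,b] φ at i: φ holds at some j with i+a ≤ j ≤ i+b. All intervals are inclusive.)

No

Check (send ∨ ready) at each j in [1,4]:
  j=1: false
  j=2: false
  j=3: false
  j=4: false
No position in the window satisfies it → formula fails.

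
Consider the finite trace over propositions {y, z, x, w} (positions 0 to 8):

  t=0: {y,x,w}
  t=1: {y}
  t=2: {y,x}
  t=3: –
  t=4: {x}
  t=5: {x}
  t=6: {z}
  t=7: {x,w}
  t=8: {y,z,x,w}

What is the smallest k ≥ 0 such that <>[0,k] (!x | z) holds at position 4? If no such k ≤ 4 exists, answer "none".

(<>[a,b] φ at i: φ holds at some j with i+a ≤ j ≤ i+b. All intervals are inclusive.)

Scan j = 4,5,… for (!x | z):
  j=4: fails
  j=5: fails
  j=6: holds
First hit at j=6, so smallest k = 6-4 = 2.

2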